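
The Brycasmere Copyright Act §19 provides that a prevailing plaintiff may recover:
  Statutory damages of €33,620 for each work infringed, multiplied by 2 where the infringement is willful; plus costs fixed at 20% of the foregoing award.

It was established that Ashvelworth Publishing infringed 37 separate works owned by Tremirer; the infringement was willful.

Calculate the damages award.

Award: €2,985,456

Statutory damages: 37 × €33,620 = €1,243,940
Doubled: 2 × €1,243,940 = €2,487,880
Costs: 20% of €2,487,880 = €497,576
Award plus costs: €2,487,880 + €497,576 = €2,985,456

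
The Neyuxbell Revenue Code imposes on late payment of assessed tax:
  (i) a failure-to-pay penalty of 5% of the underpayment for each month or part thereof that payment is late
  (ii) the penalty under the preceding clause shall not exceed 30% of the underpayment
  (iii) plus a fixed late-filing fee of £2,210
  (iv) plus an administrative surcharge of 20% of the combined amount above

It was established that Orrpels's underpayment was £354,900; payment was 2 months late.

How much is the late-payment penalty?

Penalty: £45,240

Accrued rate: 5% × 2 = 10%, capped at 30% → 10%
Failure-to-pay penalty: 10% of £354,900 = £35,490
Penalty before surcharge: £35,490 + £2,210 = £37,700
Administrative surcharge: 20% of £37,700 = £7,540
Total penalty: £37,700 + £7,540 = £45,240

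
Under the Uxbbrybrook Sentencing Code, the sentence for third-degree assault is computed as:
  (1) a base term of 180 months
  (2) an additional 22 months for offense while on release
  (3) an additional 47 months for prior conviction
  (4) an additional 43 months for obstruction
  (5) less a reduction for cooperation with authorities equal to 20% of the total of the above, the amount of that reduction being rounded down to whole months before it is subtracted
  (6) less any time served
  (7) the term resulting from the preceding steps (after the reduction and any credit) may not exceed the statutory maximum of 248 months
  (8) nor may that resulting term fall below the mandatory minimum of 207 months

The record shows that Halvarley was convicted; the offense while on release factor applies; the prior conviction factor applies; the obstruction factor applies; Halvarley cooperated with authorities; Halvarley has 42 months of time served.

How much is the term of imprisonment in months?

Offense while on release enhancement: +22 months
Prior conviction enhancement: +47 months
Obstruction enhancement: +43 months
Adjusted term: 180 months + 22 months + 47 months + 43 months = 292 months
Cooperation with authorities reduction: 20% of 292 months = 58 months (rounded down)
After reduction: 292 − 58 = 234 months
Less time served: 234 months − 42 months = 192 months
Cap at 248 months: 192 months is within the cap, no reduction.
Minimum 207 months: 192 months is below the minimum → 207 months

Sentence: 207 months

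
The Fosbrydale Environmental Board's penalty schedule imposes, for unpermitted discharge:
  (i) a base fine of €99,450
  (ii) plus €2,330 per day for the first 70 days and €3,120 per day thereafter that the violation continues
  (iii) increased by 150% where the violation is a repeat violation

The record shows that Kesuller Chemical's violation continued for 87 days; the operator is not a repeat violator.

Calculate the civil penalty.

€315,590

First 70 days: 70 × €2,330 = €163,100
Remaining days: (87 − 70) × €3,120 = €53,040
Per-day component: €163,100 + €53,040 = €216,140
Base plus per-day: €99,450 + €216,140 = €315,590
The operator is not a repeat violator: no 150% increase.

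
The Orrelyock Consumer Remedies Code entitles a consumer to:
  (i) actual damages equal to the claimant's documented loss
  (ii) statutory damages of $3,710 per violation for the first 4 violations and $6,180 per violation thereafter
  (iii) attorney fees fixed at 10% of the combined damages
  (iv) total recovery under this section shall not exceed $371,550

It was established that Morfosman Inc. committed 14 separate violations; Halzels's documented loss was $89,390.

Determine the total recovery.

First 4 violations: 4 × $3,710 = $14,840
Remaining violations: (14 − 4) × $6,180 = $61,800
Statutory damages: $14,840 + $61,800 = $76,640
Combined damages: $89,390 + $76,640 = $166,030
Attorney fees: 10% of $166,030 = $16,603
Total before cap: $166,030 + $16,603 = $182,633
Cap at $371,550: $182,633 is within the cap, no reduction.

Total recovery: $182,633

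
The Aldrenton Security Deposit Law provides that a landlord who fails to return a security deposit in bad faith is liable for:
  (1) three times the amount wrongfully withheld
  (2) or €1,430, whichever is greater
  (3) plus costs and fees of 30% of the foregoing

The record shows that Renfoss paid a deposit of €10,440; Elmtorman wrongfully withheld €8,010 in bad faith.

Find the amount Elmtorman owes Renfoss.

Trebled: 3 × €8,010 = €24,030
Minimum €1,430: €24,030 meets the minimum, no increase.
Costs and fees: 30% of €24,030 = €7,209
Total recovery: €24,030 + €7,209 = €31,239

€31,239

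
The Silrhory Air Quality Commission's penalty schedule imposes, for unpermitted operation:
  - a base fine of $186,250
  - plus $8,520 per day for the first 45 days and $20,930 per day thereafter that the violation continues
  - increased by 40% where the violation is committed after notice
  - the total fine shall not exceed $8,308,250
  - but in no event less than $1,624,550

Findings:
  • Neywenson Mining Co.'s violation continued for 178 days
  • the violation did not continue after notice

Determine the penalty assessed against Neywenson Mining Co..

$3,353,340

First 45 days: 45 × $8,520 = $383,400
Remaining days: (178 − 45) × $20,930 = $2,783,690
Per-day component: $383,400 + $2,783,690 = $3,167,090
Base plus per-day: $186,250 + $3,167,090 = $3,353,340
The violation did not continue after notice: no 40% increase.
Cap at $8,308,250: $3,353,340 is within the cap, no reduction.
Minimum $1,624,550: $3,353,340 meets the minimum, no increase.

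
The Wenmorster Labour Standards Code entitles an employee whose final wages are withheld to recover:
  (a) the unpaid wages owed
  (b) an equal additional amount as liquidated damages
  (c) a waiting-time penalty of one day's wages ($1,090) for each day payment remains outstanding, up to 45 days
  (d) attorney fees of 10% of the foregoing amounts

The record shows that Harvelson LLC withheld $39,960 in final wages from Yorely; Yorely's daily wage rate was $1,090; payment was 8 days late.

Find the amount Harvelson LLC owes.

Total award: $97,504

Liquidated damages (equal amount): $39,960
Penalty days: min(8, 45) = 8
Waiting-time penalty: 8 × $1,090 = $8,720
Subtotal: $39,960 + $39,960 + $8,720 = $88,640
Attorney fees: 10% of $88,640 = $8,864
Total award: $88,640 + $8,864 = $97,504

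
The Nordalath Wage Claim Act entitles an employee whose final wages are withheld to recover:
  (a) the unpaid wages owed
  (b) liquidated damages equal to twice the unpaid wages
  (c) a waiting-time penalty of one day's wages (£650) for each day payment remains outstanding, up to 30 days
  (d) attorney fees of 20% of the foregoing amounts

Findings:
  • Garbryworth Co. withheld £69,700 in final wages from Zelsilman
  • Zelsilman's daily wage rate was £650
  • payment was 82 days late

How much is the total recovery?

Doubled: 2 × £69,700 = £139,400
Penalty days: min(82, 30) = 30
Waiting-time penalty: 30 × £650 = £19,500
Subtotal: £69,700 + £139,400 + £19,500 = £228,600
Attorney fees: 20% of £228,600 = £45,720
Total award: £228,600 + £45,720 = £274,320

£274,320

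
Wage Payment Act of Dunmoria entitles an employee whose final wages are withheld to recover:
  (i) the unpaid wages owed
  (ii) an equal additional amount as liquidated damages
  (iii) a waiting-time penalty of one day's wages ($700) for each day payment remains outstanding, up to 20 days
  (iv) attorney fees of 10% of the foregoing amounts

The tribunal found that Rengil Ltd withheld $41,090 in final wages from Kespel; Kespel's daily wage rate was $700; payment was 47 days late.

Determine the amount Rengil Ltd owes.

Liquidated damages (equal amount): $41,090
Penalty days: min(47, 20) = 20
Waiting-time penalty: 20 × $700 = $14,000
Subtotal: $41,090 + $41,090 + $14,000 = $96,180
Attorney fees: 10% of $96,180 = $9,618
Total award: $96,180 + $9,618 = $105,798

$105,798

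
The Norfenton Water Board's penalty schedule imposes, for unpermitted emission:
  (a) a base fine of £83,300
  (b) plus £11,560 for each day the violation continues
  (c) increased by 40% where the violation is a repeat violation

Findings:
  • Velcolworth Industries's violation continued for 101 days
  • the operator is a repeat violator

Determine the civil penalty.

£1,751,204

Per-day component: 101 × £11,560 = £1,167,560
Base plus per-day: £83,300 + £1,167,560 = £1,250,860
Enhancement: 40% of £1,250,860 = £500,344
Enhanced fine: £1,250,860 + £500,344 = £1,751,204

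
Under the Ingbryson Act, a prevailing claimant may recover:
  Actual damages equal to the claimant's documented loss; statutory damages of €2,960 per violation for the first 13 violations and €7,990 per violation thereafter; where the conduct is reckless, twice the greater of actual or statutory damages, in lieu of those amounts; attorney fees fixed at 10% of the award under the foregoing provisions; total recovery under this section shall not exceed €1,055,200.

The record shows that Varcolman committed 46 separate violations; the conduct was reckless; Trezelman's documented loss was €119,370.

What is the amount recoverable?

€664,730

First 13 violations: 13 × €2,960 = €38,480
Remaining violations: (46 − 13) × €7,990 = €263,670
Statutory damages: €38,480 + €263,670 = €302,150
Greater of actual damages (€119,370) or statutory damages (€302,150): €302,150
Doubled: 2 × €302,150 = €604,300
Attorney fees: 10% of €604,300 = €60,430
Total before cap: €604,300 + €60,430 = €664,730
Cap at €1,055,200: €664,730 is within the cap, no reduction.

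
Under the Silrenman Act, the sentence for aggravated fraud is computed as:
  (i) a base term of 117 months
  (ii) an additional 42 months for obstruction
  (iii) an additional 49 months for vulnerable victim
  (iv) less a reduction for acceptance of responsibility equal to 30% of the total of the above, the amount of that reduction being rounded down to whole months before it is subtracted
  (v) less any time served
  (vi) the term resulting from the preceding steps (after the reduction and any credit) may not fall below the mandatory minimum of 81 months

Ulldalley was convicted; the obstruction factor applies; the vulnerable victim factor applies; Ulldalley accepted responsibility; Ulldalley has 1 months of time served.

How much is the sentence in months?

Sentence: 145 months

Obstruction enhancement: +42 months
Vulnerable victim enhancement: +49 months
Adjusted term: 117 months + 42 months + 49 months = 208 months
Acceptance of responsibility reduction: 30% of 208 months = 62 months (rounded down)
After reduction: 208 − 62 = 146 months
Less time served: 146 months − 1 months = 145 months
Minimum 81 months: 145 months meets the minimum, no increase.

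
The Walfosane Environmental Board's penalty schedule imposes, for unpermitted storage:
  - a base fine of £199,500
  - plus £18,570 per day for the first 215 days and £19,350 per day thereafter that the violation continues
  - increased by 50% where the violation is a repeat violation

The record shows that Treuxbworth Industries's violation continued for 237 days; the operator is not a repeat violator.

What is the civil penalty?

First 215 days: 215 × £18,570 = £3,992,550
Remaining days: (237 − 215) × £19,350 = £425,700
Per-day component: £3,992,550 + £425,700 = £4,418,250
Base plus per-day: £199,500 + £4,418,250 = £4,617,750
The operator is not a repeat violator: no 50% increase.

Civil penalty: £4,617,750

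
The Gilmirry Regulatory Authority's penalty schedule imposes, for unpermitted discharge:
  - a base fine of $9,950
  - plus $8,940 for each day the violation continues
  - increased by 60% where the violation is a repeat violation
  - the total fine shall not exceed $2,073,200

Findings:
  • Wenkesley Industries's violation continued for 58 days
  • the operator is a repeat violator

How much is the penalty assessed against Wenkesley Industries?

Per-day component: 58 × $8,940 = $518,520
Base plus per-day: $9,950 + $518,520 = $528,470
Enhancement: 60% of $528,470 = $317,082
Enhanced fine: $528,470 + $317,082 = $845,552
Cap at $2,073,200: $845,552 is within the cap, no reduction.

Civil penalty: $845,552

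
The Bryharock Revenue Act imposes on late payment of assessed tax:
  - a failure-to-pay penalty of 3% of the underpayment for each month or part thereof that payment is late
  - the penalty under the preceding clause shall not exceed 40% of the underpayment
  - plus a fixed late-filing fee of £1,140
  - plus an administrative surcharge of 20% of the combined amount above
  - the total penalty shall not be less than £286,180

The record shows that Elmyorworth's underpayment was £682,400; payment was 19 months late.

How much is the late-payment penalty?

£328,920

Accrued rate: 3% × 19 = 57%, capped at 40% → 40%
Failure-to-pay penalty: 40% of £682,400 = £272,960
Penalty before surcharge: £272,960 + £1,140 = £274,100
Administrative surcharge: 20% of £274,100 = £54,820
Total penalty: £274,100 + £54,820 = £328,920
Minimum £286,180: £328,920 meets the minimum, no increase.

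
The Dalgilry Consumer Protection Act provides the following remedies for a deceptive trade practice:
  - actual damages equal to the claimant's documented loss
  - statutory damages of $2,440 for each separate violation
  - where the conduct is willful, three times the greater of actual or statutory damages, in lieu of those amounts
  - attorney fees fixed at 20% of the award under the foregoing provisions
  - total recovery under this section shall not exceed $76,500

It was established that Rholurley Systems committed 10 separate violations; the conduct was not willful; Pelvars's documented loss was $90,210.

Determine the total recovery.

Statutory damages: 10 × $2,440 = $24,400
Conduct not willful: the in-lieu enhancement does not apply.
Actual plus statutory damages: $90,210 + $24,400 = $114,610
Attorney fees: 20% of $114,610 = $22,922
Total before cap: $114,610 + $22,922 = $137,532
Cap at $76,500: $137,532 exceeds the cap → $76,500

$76,500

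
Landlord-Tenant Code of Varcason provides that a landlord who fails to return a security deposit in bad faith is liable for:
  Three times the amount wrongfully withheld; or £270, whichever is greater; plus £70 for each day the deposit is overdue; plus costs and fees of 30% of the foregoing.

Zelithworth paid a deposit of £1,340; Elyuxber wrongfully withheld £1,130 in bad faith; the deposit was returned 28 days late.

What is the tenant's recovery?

Trebled: 3 × £1,130 = £3,390
Minimum £270: £3,390 meets the minimum, no increase.
Late-return penalty: 28 × £70 = £1,960
Damages plus late penalty: £3,390 + £1,960 = £5,350
Costs and fees: 30% of £5,350 = £1,605
Total recovery: £5,350 + £1,605 = £6,955

£6,955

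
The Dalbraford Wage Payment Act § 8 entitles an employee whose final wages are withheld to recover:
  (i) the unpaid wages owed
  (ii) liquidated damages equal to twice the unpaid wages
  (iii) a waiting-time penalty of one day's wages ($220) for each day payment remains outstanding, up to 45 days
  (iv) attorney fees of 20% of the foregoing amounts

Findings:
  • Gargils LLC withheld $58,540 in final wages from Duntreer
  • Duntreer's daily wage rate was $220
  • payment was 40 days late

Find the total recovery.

Doubled: 2 × $58,540 = $117,080
Penalty days: min(40, 45) = 40
Waiting-time penalty: 40 × $220 = $8,800
Subtotal: $58,540 + $117,080 + $8,800 = $184,420
Attorney fees: 20% of $184,420 = $36,884
Total award: $184,420 + $36,884 = $221,304

$221,304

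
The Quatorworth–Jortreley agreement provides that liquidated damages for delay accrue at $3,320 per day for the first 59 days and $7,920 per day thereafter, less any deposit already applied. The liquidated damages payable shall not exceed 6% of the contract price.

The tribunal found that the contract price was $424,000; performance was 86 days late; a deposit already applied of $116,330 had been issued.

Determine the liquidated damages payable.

First 59 days: 59 × $3,320 = $195,880
Remaining days: (86 − 59) × $7,920 = $213,840
Accrued per-day damages: $195,880 + $213,840 = $409,720
Less deposit already applied: $409,720 − $116,330 = $293,390
Cap: 6% of $424,000 = $25,440
Cap at $25,440: $293,390 exceeds the cap → $25,440

$25,440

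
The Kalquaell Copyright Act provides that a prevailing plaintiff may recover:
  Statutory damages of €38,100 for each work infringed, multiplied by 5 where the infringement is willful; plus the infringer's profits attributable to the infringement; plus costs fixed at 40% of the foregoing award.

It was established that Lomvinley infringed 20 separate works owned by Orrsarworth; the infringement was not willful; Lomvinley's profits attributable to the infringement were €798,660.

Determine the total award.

Statutory damages: 20 × €38,100 = €762,000
Infringement not willful: no ×5 enhancement.
Combined award: €762,000 + €798,660 = €1,560,660
Costs: 40% of €1,560,660 = €624,264
Award plus costs: €1,560,660 + €624,264 = €2,184,924

€2,184,924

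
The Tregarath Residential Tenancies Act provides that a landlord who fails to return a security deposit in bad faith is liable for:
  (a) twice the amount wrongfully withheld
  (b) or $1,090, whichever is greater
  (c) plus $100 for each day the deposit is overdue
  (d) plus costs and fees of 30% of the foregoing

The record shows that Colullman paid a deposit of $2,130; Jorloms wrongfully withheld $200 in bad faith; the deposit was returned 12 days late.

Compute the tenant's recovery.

$2,977

Doubled: 2 × $200 = $400
Minimum $1,090: $400 is below the minimum → $1,090
Late-return penalty: 12 × $100 = $1,200
Damages plus late penalty: $1,090 + $1,200 = $2,290
Costs and fees: 30% of $2,290 = $687
Total recovery: $2,290 + $687 = $2,977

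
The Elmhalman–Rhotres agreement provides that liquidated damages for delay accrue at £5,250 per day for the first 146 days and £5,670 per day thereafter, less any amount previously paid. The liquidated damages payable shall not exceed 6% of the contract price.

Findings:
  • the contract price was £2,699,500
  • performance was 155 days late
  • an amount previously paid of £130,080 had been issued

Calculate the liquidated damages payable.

First 146 days: 146 × £5,250 = £766,500
Remaining days: (155 − 146) × £5,670 = £51,030
Accrued per-day damages: £766,500 + £51,030 = £817,530
Less amount previously paid: £817,530 − £130,080 = £687,450
Cap: 6% of £2,699,500 = £161,970
Cap at £161,970: £687,450 exceeds the cap → £161,970

£161,970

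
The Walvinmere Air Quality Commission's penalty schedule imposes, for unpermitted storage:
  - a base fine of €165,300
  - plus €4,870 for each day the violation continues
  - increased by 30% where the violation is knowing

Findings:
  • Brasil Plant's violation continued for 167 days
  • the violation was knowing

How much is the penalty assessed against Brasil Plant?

€1,272,167

Per-day component: 167 × €4,870 = €813,290
Base plus per-day: €165,300 + €813,290 = €978,590
Enhancement: 30% of €978,590 = €293,577
Enhanced fine: €978,590 + €293,577 = €1,272,167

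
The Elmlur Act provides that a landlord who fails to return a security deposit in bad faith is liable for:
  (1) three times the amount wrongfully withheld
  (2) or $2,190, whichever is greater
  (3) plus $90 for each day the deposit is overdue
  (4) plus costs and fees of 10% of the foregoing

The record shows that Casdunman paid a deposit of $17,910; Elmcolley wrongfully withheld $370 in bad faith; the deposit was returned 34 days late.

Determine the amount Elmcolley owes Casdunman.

$5,775

Trebled: 3 × $370 = $1,110
Minimum $2,190: $1,110 is below the minimum → $2,190
Late-return penalty: 34 × $90 = $3,060
Damages plus late penalty: $2,190 + $3,060 = $5,250
Costs and fees: 10% of $5,250 = $525
Total recovery: $5,250 + $525 = $5,775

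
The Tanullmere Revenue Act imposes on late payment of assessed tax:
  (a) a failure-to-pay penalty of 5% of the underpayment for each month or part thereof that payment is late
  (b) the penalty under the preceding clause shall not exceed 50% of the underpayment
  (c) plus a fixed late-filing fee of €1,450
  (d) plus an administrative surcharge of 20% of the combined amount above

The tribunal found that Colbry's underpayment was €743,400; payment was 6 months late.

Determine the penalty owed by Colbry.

Accrued rate: 5% × 6 = 30%, capped at 50% → 30%
Failure-to-pay penalty: 30% of €743,400 = €223,020
Penalty before surcharge: €223,020 + €1,450 = €224,470
Administrative surcharge: 20% of €224,470 = €44,894
Total penalty: €224,470 + €44,894 = €269,364

Penalty: €269,364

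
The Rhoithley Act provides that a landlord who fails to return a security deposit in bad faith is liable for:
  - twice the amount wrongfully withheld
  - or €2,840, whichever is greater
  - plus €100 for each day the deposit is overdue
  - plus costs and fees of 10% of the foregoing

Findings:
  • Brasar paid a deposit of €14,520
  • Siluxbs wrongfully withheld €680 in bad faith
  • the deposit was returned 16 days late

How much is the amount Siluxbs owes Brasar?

€4,884

Doubled: 2 × €680 = €1,360
Minimum €2,840: €1,360 is below the minimum → €2,840
Late-return penalty: 16 × €100 = €1,600
Damages plus late penalty: €2,840 + €1,600 = €4,440
Costs and fees: 10% of €4,440 = €444
Total recovery: €4,440 + €444 = €4,884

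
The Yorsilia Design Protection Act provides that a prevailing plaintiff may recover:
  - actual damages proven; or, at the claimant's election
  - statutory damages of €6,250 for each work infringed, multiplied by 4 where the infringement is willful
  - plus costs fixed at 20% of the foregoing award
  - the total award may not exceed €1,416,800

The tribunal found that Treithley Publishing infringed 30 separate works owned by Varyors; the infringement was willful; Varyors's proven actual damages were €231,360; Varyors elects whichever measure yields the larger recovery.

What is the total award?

€900,000

Statutory damages: 30 × €6,250 = €187,500
Multiplied by 4: 4 × €187,500 = €750,000
Greater of actual damages (€231,360) or enhanced statutory damages (€750,000): €750,000
Costs: 20% of €750,000 = €150,000
Award plus costs: €750,000 + €150,000 = €900,000
Cap at €1,416,800: €900,000 is within the cap, no reduction.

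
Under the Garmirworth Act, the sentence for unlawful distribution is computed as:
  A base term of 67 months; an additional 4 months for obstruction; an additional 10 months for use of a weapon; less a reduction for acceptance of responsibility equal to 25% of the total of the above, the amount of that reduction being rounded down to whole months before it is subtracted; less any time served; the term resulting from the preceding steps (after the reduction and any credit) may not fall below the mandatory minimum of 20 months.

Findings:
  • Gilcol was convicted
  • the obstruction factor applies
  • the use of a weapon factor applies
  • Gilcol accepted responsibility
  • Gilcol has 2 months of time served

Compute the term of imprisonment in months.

Obstruction enhancement: +4 months
Use of a weapon enhancement: +10 months
Adjusted term: 67 months + 4 months + 10 months = 81 months
Acceptance of responsibility reduction: 25% of 81 months = 20 months (rounded down)
After reduction: 81 − 20 = 61 months
Less time served: 61 months − 2 months = 59 months
Minimum 20 months: 59 months meets the minimum, no increase.

59 months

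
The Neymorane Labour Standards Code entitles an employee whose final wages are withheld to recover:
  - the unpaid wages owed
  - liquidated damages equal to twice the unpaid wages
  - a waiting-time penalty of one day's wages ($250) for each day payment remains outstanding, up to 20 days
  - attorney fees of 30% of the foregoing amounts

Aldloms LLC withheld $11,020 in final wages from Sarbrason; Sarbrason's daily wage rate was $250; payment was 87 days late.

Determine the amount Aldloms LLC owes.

Doubled: 2 × $11,020 = $22,040
Penalty days: min(87, 20) = 20
Waiting-time penalty: 20 × $250 = $5,000
Subtotal: $11,020 + $22,040 + $5,000 = $38,060
Attorney fees: 30% of $38,060 = $11,418
Total award: $38,060 + $11,418 = $49,478

$49,478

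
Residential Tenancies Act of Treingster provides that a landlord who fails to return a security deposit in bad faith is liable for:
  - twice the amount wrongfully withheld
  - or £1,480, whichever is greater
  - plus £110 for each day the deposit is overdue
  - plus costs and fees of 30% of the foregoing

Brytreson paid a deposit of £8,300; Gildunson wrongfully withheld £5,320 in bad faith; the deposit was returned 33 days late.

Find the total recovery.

£18,551

Doubled: 2 × £5,320 = £10,640
Minimum £1,480: £10,640 meets the minimum, no increase.
Late-return penalty: 33 × £110 = £3,630
Damages plus late penalty: £10,640 + £3,630 = £14,270
Costs and fees: 30% of £14,270 = £4,281
Total recovery: £14,270 + £4,281 = £18,551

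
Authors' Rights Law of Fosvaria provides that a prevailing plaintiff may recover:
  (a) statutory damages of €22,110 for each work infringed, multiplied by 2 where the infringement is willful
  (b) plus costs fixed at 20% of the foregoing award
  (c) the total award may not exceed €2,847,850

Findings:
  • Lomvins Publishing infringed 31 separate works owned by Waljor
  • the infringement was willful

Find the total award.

€1,644,984

Statutory damages: 31 × €22,110 = €685,410
Doubled: 2 × €685,410 = €1,370,820
Costs: 20% of €1,370,820 = €274,164
Award plus costs: €1,370,820 + €274,164 = €1,644,984
Cap at €2,847,850: €1,644,984 is within the cap, no reduction.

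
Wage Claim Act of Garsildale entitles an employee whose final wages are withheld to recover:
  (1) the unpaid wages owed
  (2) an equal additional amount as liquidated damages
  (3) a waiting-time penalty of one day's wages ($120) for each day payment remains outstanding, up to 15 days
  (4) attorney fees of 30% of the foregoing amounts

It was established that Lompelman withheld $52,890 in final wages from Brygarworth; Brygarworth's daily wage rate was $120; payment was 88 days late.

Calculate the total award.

Liquidated damages (equal amount): $52,890
Penalty days: min(88, 15) = 15
Waiting-time penalty: 15 × $120 = $1,800
Subtotal: $52,890 + $52,890 + $1,800 = $107,580
Attorney fees: 30% of $107,580 = $32,274
Total award: $107,580 + $32,274 = $139,854

Total award: $139,854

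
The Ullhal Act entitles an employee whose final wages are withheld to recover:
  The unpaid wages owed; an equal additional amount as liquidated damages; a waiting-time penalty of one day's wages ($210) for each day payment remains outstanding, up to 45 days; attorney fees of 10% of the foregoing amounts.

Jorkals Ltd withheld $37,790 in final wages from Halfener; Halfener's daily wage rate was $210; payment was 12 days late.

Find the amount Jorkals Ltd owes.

Liquidated damages (equal amount): $37,790
Penalty days: min(12, 45) = 12
Waiting-time penalty: 12 × $210 = $2,520
Subtotal: $37,790 + $37,790 + $2,520 = $78,100
Attorney fees: 10% of $78,100 = $7,810
Total award: $78,100 + $7,810 = $85,910

$85,910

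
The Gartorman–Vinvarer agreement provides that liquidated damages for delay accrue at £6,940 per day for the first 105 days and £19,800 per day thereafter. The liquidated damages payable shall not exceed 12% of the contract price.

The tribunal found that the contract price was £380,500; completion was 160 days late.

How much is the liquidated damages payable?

£45,660

First 105 days: 105 × £6,940 = £728,700
Remaining days: (160 − 105) × £19,800 = £1,089,000
Accrued per-day damages: £728,700 + £1,089,000 = £1,817,700
Cap: 12% of £380,500 = £45,660
Cap at £45,660: £1,817,700 exceeds the cap → £45,660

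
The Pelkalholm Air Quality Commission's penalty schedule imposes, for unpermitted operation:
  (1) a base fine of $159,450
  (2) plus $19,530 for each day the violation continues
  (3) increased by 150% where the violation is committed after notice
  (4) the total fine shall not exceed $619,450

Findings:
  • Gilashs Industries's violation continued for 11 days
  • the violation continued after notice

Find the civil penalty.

Per-day component: 11 × $19,530 = $214,830
Base plus per-day: $159,450 + $214,830 = $374,280
Enhancement: 150% of $374,280 = $561,420
Enhanced fine: $374,280 + $561,420 = $935,700
Cap at $619,450: $935,700 exceeds the cap → $619,450

$619,450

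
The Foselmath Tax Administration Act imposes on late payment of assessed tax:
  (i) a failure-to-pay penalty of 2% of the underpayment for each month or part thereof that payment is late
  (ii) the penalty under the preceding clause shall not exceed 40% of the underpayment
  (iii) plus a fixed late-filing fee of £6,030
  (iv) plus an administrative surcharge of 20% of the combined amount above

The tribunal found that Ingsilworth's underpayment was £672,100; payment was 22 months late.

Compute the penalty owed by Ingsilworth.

Accrued rate: 2% × 22 = 44%, capped at 40% → 40%
Failure-to-pay penalty: 40% of £672,100 = £268,840
Penalty before surcharge: £268,840 + £6,030 = £274,870
Administrative surcharge: 20% of £274,870 = £54,974
Total penalty: £274,870 + £54,974 = £329,844

Penalty: £329,844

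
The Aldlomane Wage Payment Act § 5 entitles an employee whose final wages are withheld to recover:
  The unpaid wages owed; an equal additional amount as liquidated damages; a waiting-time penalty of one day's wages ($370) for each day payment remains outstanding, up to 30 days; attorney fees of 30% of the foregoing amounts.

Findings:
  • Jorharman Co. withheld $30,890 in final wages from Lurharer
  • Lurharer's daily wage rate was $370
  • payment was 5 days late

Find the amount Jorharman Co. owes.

Liquidated damages (equal amount): $30,890
Penalty days: min(5, 30) = 5
Waiting-time penalty: 5 × $370 = $1,850
Subtotal: $30,890 + $30,890 + $1,850 = $63,630
Attorney fees: 30% of $63,630 = $19,089
Total award: $63,630 + $19,089 = $82,719

$82,719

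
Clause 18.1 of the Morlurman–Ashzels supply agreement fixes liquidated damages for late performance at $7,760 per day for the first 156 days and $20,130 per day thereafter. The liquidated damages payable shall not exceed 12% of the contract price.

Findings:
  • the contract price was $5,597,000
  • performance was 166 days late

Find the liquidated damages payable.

$671,640

First 156 days: 156 × $7,760 = $1,210,560
Remaining days: (166 − 156) × $20,130 = $201,300
Accrued per-day damages: $1,210,560 + $201,300 = $1,411,860
Cap: 12% of $5,597,000 = $671,640
Cap at $671,640: $1,411,860 exceeds the cap → $671,640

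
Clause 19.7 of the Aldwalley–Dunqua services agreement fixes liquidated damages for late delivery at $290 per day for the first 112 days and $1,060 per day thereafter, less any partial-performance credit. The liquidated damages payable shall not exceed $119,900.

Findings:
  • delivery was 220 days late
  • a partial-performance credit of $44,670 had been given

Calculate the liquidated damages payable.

First 112 days: 112 × $290 = $32,480
Remaining days: (220 − 112) × $1,060 = $114,480
Accrued per-day damages: $32,480 + $114,480 = $146,960
Less partial-performance credit: $146,960 − $44,670 = $102,290
Cap at $119,900: $102,290 is within the cap, no reduction.

$102,290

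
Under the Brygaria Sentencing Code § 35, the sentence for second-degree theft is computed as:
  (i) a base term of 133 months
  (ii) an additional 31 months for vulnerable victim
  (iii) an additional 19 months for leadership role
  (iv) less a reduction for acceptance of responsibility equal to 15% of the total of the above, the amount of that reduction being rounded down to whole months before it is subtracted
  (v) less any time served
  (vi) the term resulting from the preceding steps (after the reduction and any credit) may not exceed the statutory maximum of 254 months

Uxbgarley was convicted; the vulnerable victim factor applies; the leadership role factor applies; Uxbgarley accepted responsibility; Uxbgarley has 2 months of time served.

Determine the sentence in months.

Sentence: 154 months

Vulnerable victim enhancement: +31 months
Leadership role enhancement: +19 months
Adjusted term: 133 months + 31 months + 19 months = 183 months
Acceptance of responsibility reduction: 15% of 183 months = 27 months (rounded down)
After reduction: 183 − 27 = 156 months
Less time served: 156 months − 2 months = 154 months
Cap at 254 months: 154 months is within the cap, no reduction.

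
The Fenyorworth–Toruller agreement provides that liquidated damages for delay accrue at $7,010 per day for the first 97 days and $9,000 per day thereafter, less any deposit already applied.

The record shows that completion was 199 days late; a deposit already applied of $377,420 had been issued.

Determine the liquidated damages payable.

$1,220,550

First 97 days: 97 × $7,010 = $679,970
Remaining days: (199 − 97) × $9,000 = $918,000
Accrued per-day damages: $679,970 + $918,000 = $1,597,970
Less deposit already applied: $1,597,970 − $377,420 = $1,220,550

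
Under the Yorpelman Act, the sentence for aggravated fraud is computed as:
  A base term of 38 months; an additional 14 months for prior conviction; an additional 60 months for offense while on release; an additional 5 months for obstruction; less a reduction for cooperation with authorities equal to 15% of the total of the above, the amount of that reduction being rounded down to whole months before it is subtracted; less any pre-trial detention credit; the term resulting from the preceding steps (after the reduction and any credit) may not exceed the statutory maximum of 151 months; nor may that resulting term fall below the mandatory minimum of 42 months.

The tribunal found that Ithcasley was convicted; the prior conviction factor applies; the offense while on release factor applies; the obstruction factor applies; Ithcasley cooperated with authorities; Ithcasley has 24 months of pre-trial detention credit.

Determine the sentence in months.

Prior conviction enhancement: +14 months
Offense while on release enhancement: +60 months
Obstruction enhancement: +5 months
Adjusted term: 38 months + 14 months + 60 months + 5 months = 117 months
Cooperation with authorities reduction: 15% of 117 months = 17 months (rounded down)
After reduction: 117 − 17 = 100 months
Less pre-trial detention credit: 100 months − 24 months = 76 months
Cap at 151 months: 76 months is within the cap, no reduction.
Minimum 42 months: 76 months meets the minimum, no increase.

76 months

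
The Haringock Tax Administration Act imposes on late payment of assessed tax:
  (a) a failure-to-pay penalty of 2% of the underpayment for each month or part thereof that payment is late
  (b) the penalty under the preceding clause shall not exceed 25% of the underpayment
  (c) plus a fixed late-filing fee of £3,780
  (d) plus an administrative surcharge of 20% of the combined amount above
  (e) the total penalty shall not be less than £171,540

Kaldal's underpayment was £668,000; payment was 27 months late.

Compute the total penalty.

Accrued rate: 2% × 27 = 54%, capped at 25% → 25%
Failure-to-pay penalty: 25% of £668,000 = £167,000
Penalty before surcharge: £167,000 + £3,780 = £170,780
Administrative surcharge: 20% of £170,780 = £34,156
Total penalty: £170,780 + £34,156 = £204,936
Minimum £171,540: £204,936 meets the minimum, no increase.

£204,936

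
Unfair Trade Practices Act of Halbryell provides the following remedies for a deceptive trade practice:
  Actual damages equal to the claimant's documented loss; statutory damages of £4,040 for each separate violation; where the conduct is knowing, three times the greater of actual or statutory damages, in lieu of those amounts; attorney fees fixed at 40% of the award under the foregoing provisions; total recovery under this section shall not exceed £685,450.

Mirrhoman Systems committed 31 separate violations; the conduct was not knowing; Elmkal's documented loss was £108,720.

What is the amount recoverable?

£327,544

Statutory damages: 31 × £4,040 = £125,240
Conduct not knowing: the in-lieu enhancement does not apply.
Actual plus statutory damages: £108,720 + £125,240 = £233,960
Attorney fees: 40% of £233,960 = £93,584
Total before cap: £233,960 + £93,584 = £327,544
Cap at £685,450: £327,544 is within the cap, no reduction.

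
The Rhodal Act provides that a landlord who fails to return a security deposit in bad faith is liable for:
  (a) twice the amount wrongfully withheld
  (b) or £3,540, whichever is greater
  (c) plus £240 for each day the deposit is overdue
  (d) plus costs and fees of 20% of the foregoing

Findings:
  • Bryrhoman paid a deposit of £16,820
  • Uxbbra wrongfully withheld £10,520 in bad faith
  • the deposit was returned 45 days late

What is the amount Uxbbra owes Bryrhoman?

Doubled: 2 × £10,520 = £21,040
Minimum £3,540: £21,040 meets the minimum, no increase.
Late-return penalty: 45 × £240 = £10,800
Damages plus late penalty: £21,040 + £10,800 = £31,840
Costs and fees: 20% of £31,840 = £6,368
Total recovery: £31,840 + £6,368 = £38,208

£38,208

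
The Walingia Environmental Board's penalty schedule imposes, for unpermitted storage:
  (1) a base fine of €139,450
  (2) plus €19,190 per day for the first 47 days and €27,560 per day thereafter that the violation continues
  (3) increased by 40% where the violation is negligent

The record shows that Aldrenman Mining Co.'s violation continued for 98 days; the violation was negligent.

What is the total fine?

First 47 days: 47 × €19,190 = €901,930
Remaining days: (98 − 47) × €27,560 = €1,405,560
Per-day component: €901,930 + €1,405,560 = €2,307,490
Base plus per-day: €139,450 + €2,307,490 = €2,446,940
Enhancement: 40% of €2,446,940 = €978,776
Enhanced fine: €2,446,940 + €978,776 = €3,425,716

€3,425,716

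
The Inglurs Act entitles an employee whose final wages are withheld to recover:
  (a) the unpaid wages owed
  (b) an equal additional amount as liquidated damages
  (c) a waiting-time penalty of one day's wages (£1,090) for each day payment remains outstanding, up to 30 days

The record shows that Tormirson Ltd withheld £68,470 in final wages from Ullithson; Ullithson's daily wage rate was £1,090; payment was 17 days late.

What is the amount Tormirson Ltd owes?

Liquidated damages (equal amount): £68,470
Penalty days: min(17, 30) = 17
Waiting-time penalty: 17 × £1,090 = £18,530
Total award: £68,470 + £68,470 + £18,530 = £155,470

£155,470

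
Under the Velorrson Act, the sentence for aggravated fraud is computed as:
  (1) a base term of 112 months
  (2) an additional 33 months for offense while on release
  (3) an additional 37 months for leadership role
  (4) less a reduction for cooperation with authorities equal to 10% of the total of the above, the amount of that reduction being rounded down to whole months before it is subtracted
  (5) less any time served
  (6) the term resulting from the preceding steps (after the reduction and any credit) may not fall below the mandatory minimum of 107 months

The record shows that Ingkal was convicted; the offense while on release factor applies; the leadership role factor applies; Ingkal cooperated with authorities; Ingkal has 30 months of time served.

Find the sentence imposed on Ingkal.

Sentence: 134 months

Offense while on release enhancement: +33 months
Leadership role enhancement: +37 months
Adjusted term: 112 months + 33 months + 37 months = 182 months
Cooperation with authorities reduction: 10% of 182 months = 18 months (rounded down)
After reduction: 182 − 18 = 164 months
Less time served: 164 months − 30 months = 134 months
Minimum 107 months: 134 months meets the minimum, no increase.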